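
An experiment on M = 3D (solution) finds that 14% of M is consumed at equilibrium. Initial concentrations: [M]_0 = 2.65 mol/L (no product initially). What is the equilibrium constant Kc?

Let X = conversion of M.
Concentrations: [M] = 2.65 − 2.65X; [D] = 7.95X.
At X = 0.14: [M] = 2.28, [D] = 1.11.
Kc = [D]^3 / ([M]) = 0.605 (mol/L)^2.

Kc = 0.605 (mol/L)^2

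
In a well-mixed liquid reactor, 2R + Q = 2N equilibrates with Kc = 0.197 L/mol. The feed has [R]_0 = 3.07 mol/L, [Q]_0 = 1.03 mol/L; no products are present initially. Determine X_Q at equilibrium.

X = 0.388

Let X = conversion of Q; extent ξ = 1.03·X mol/L.
Concentrations: [R] = 3.07 − 2.06X; [Q] = 1.03 − 1.03X; [N] = 2.06X.
Kc = [N]^2 / ([R]^2 [Q]).
This equals 0.197 at X = 0.388 (the root in 0 < X < 1).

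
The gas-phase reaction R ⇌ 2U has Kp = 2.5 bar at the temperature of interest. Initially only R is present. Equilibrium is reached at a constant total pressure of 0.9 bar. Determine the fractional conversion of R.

X = 0.640

Basis: 1 mol R initially; let X = conversion of R. Extent ξ = X.
Moles: n_R = 1 − X; n_U = 2X.
n_T = Σnᵢ = 1 + X.
y_i = n_i/n_T, p_i = y_i·P. Kp = p_U^2 / (p_R).
This yields a degree-2 equation in X; solving on (0,1), X = 0.640.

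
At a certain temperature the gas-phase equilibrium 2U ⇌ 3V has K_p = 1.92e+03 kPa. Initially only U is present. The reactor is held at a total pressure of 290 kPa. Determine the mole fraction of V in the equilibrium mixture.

Let X = conversion of U (basis 1 mol U); extent of reaction ξ = 0.5X.
At extent ξ: n_U = 1 − X; n_V = 1.5X.
n_T = Σnᵢ = 1 + 0.5X.
With p_i = (n_i/n_T)P, K_p = p_V^3 / (p_U^2).
Equating to 1.92e+03 kPa and solving on 0 < X < 1: X = 0.665.
Then n_V = 0.997, n_T = 1.33, so y_V = 0.748.

y_V = 0.748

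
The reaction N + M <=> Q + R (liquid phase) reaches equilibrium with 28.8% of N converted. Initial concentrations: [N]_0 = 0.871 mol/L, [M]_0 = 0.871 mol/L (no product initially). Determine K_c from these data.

Let X = conversion of N.
Concentrations: [N] = 0.871 − 0.871X; [M] = 0.871 − 0.871X; [Q] = 0.871X; [R] = 0.871X.
At X = 0.288: [N] = 0.62, [M] = 0.62, [Q] = 0.251, [R] = 0.251.
K_c = [Q] [R] / ([N] [M]) = 0.164.

K_c = 0.164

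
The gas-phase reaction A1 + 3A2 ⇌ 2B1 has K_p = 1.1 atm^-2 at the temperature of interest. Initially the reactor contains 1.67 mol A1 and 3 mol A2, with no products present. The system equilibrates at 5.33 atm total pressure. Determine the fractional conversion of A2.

Basis: 3 mol A2 initially; let X = conversion of A2. Extent ξ = X.
Species balance: n_A1 = 1.67 − X; n_A2 = 3 − 3X; n_B1 = 2X.
n_T = Σnᵢ = 4.67 − 2X.
With p_i = (n_i/n_T)P, K_p = p_B1^2 / (p_A1 p_A2^3).
Setting this equal to 1.1 atm^-2 and taking the physical root (0 < X < 1) gives X = 0.704.

X = 0.704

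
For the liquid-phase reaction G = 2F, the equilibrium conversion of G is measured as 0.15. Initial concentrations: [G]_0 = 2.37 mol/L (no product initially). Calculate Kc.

Let X = conversion of G.
Concentrations: [G] = 2.37 − 2.37X; [F] = 4.74X.
At X = 0.15: [G] = 2.01, [F] = 0.711.
Kc = [F]^2 / ([G]) = 0.251 mol/L.

Kc = 0.251 mol/L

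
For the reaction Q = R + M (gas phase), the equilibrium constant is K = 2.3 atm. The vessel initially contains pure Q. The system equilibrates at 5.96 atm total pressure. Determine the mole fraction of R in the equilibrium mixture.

y_R = 0.345

Take 1 mol Q as basis and let X be its fractional conversion, so ξ = X.
Mole table: n_Q = 1 − X; n_R = X; n_M = X.
Summing: n_T = 1 + X.
With p_i = (n_i/n_T)P, K = p_R p_M / (p_Q).
Substituting and setting equal to 2.3 atm gives a polynomial in X; the root in (0,1) is X = 0.528.
Then n_R = 0.528, n_T = 1.53, so y_R = 0.345.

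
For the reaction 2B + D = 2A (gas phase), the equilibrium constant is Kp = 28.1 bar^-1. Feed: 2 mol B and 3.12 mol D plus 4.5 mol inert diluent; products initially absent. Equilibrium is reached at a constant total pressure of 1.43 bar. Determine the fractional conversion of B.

Take 2 mol B as basis and let X be its fractional conversion, so ξ = X.
At extent ξ: n_B = 2 − 2X; n_D = 3.12 − X; n_A = 2X; n_I = 4.5 (inert).
Total moles n_T = 9.62 − X.
With p_i = (n_i/n_T)P, Kp = p_A^2 / (p_B^2 p_D).
Setting this equal to 28.1 bar^-1 and taking the physical root (0 < X < 1) gives X = 0.766.

X = 0.766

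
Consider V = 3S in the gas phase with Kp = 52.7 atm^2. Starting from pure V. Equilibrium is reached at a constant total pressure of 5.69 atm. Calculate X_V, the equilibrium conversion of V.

Let X = conversion of V (basis 1 mol V); extent of reaction ξ = X.
At extent ξ: n_V = 1 − X; n_S = 3X.
Total moles n_T = 1 + 2X.
y_i = n_i/n_T, p_i = y_i·P. Kp = p_S^3 / (p_V).
This yields a degree-3 equation in X; solving on (0,1), X = 0.494.

X = 0.494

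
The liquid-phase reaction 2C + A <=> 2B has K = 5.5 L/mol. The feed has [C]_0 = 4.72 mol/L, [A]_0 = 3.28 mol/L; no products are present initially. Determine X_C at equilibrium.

X = 0.743

Let X = conversion of C; extent ξ = 4.72X/2 mol/L.
Concentrations: [C] = 4.72 − 4.72X; [A] = 3.28 − 2.36X; [B] = 4.72X.
K = [B]^2 / ([C]^2 [A]).
Solving K = 5.5 for X ∈ (0,1): X = 0.743.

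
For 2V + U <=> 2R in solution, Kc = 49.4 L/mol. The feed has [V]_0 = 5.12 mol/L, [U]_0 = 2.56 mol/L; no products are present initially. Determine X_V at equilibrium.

Let X = conversion of V; extent ξ = 5.12X/2 mol/L.
Concentrations: [V] = 5.12 − 5.12X; [U] = 2.56 − 2.56X; [R] = 5.12X.
Kc = [R]^2 / ([V]^2 [U]).
This equals 49.4 at X = 0.825 (the root in 0 < X < 1).

X = 0.825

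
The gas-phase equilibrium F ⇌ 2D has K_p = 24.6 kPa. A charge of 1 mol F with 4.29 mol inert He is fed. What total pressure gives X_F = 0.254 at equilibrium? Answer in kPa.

Take 1 mol F as basis and let X be its fractional conversion, so ξ = X.
Mole table: n_F = 1 − X; n_D = 2X; n_I = 4.29 (inert).
Total moles n_T = 5.29 + X.
K_p = p_D^2 / (p_F) with p_i = (n_i/n_T)·P.
At X = 0.254: the mole-fraction product g(X) = Π y_i^ν_i = 0.0624. Since K_p = g(X)·P^{1}, P = (K_p/g)^(1/1) = (24.6/0.0624)^(1/1) = 394 kPa.

P = 394 kPa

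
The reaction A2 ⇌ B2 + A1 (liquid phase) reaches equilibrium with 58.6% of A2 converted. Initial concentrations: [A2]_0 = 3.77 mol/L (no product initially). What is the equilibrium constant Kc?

Kc = 3.13 mol/L

Let X = conversion of A2.
Concentrations: [A2] = 3.77 − 3.77X; [B2] = 3.77X; [A1] = 3.77X.
At X = 0.586: [A2] = 1.56, [B2] = 2.21, [A1] = 2.21.
Kc = [B2] [A1] / ([A2]) = 3.13 mol/L.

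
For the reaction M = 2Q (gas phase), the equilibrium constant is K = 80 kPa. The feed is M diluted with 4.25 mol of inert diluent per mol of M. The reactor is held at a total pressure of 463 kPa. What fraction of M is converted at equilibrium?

Take 1 mol M as basis and let X be its fractional conversion, so ξ = X.
Moles: n_M = 1 − X; n_Q = 2X; n_I = 4.25 (inert).
n_T = Σnᵢ = 5.25 + X.
y_i = n_i/n_T, p_i = y_i·P. K = p_Q^2 / (p_M).
Substituting and setting equal to 80 kPa gives a polynomial in X; the root in (0,1) is X = 0.386.

X = 0.386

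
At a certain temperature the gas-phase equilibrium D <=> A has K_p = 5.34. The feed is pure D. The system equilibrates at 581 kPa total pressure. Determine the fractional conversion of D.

Basis: 1 mol D initially; let X = conversion of D. Extent ξ = X.
Moles: n_D = 1 − X; n_A = X.
n_T stays at 1 (no change in mole number).
Mole fractions y_i = n_i/n_T; K_p = p_A / (p_D) with p_i = y_i·P.
This yields a degree-1 equation in X; solving on (0,1), X = 0.842.

X = 0.842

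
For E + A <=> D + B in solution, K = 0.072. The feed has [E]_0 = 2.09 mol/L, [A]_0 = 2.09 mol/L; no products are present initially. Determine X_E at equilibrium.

X = 0.212

Let X = conversion of E; extent ξ = 2.09·X mol/L.
Concentrations: [E] = 2.09 − 2.09X; [A] = 2.09 − 2.09X; [D] = 2.09X; [B] = 2.09X.
K = [D] [B] / ([E] [A]).
Solving K = 0.072 for X ∈ (0,1): X = 0.212.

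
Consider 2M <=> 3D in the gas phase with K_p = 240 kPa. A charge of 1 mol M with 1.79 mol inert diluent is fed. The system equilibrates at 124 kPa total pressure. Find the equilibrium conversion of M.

Basis: 1 mol M initially; let X = conversion of M. Extent ξ = 0.5X.
Mole table: n_M = 1 − X; n_D = 1.5X; n_I = 1.79 (inert).
n_T = Σnᵢ = 2.79 + 0.5X.
With p_i = (n_i/n_T)P, K_p = p_D^3 / (p_M^2).
Setting this equal to 240 kPa and taking the physical root (0 < X < 1) gives X = 0.627.

X = 0.627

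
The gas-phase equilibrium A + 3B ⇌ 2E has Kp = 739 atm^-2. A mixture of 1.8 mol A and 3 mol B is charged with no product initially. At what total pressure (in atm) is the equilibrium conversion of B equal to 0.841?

P = 0.598 atm

Take 3 mol B as basis and let X be its fractional conversion, so ξ = X.
At extent ξ: n_A = 1.8 − X; n_B = 3 − 3X; n_E = 2X.
Total moles n_T = 4.8 − 2X.
Kp = p_E^2 / (p_A p_B^3) with p_i = (n_i/n_T)·P.
At X = 0.841: the mole-fraction product g(X) = Π y_i^ν_i = 264.3. Since Kp = g(X)·P^{-2}, P = (g/Kp)^(1/2) = (264.3/739)^(1/2) = 0.598 atm.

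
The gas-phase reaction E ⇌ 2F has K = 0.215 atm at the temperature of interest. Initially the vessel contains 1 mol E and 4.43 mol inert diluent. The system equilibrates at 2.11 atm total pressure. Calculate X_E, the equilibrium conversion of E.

Let X = conversion of E (basis 1 mol E); extent of reaction ξ = X.
Mole table: n_E = 1 − X; n_F = 2X; n_I = 4.43 (inert).
Summing: n_T = 5.43 + X.
With p_i = (n_i/n_T)P, K = p_F^2 / (p_E).
This yields a degree-2 equation in X; solving on (0,1), X = 0.316.

X = 0.316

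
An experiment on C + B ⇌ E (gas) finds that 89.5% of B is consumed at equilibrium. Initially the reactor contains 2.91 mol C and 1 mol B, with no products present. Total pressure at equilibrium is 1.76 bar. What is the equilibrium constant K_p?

K_p = 7.25 bar^-1

Basis: 1 mol B initially; let X = conversion of B. Extent ξ = X.
Moles: n_C = 2.91 − X; n_B = 1 − X; n_E = X.
n_T = Σnᵢ = 3.91 − X.
At X = 0.895: n_C = 2.02, n_B = 0.105, n_E = 0.895, n_T = 3.02.
p_i = (n_i/n_T)·P. K_p = p_E / (p_C p_B) = 7.25 bar^-1.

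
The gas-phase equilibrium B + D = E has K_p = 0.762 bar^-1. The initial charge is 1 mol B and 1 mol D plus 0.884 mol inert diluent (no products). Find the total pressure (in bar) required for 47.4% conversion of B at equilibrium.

Take 1 mol B as basis and let X be its fractional conversion, so ξ = X.
Moles: n_B = 1 − X; n_D = 1 − X; n_E = X; n_I = 0.884 (inert).
n_T = Σnᵢ = 2.88 − X.
K_p = p_E / (p_B p_D) with p_i = (n_i/n_T)·P.
At X = 0.474: the mole-fraction product g(X) = Π y_i^ν_i = 4.129. Since K_p = g(X)·P^{-1}, P = (g/K_p)^(1/1) = (4.129/0.762)^(1/1) = 5.42 bar.

P = 5.42 bar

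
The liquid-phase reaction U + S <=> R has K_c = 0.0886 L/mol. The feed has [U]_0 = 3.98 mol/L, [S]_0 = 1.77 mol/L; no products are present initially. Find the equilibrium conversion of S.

X = 0.240

Let X = conversion of S; extent ξ = 1.77·X mol/L.
Concentrations: [U] = 3.98 − 1.77X; [S] = 1.77 − 1.77X; [R] = 1.77X.
K_c = [R] / ([U] [S]).
Solving K_c = 0.0886 for X ∈ (0,1): X = 0.240.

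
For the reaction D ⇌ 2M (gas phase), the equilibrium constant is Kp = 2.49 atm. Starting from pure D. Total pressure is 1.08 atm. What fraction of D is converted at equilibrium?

X = 0.605

Basis: 1 mol D initially; let X = conversion of D. Extent ξ = X.
Moles: n_D = 1 − X; n_M = 2X.
Summing: n_T = 1 + X.
y_i = n_i/n_T, p_i = y_i·P. Kp = p_M^2 / (p_D).
Substituting and setting equal to 2.49 atm gives a polynomial in X; the root in (0,1) is X = 0.605.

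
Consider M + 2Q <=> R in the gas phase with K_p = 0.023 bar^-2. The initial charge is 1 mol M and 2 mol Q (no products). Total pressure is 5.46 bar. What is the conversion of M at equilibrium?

Basis: 1 mol M initially; let X = conversion of M. Extent ξ = X.
Species balance: n_M = 1 − X; n_Q = 2 − 2X; n_R = X.
Summing: n_T = 3 − 2X.
y_i = n_i/n_T, p_i = y_i·P. K_p = p_R / (p_M p_Q^2).
Setting this equal to 0.023 bar^-2 and taking the physical root (0 < X < 1) gives X = 0.205.

X = 0.205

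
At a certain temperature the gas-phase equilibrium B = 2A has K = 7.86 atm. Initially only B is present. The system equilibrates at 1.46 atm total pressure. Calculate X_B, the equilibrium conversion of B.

X = 0.757

Let X = conversion of B (basis 1 mol B); extent of reaction ξ = X.
Moles: n_B = 1 − X; n_A = 2X.
n_T = Σnᵢ = 1 + X.
y_i = n_i/n_T, p_i = y_i·P. K = p_A^2 / (p_B).
Equating to 7.86 atm and solving on 0 < X < 1: X = 0.757.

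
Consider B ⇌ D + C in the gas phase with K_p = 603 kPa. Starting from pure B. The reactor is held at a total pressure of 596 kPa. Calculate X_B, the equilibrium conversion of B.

X = 0.709

Basis: 1 mol B initially; let X = conversion of B. Extent ξ = X.
Species balance: n_B = 1 − X; n_D = X; n_C = X.
Total moles n_T = 1 + X.
Mole fractions y_i = n_i/n_T; K_p = p_D p_C / (p_B) with p_i = y_i·P.
This yields a degree-2 equation in X; solving on (0,1), X = 0.709.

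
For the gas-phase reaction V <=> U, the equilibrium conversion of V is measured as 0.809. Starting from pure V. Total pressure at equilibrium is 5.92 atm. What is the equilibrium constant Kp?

Kp = 4.24

Basis: 1 mol V initially; let X = conversion of V. Extent ξ = X.
Moles: n_V = 1 − X; n_U = X.
Since Δν = 0, n_T = 1 throughout.
At X = 0.809: n_V = 0.191, n_U = 0.809, n_T = 1.
p_i = (n_i/n_T)·P. Kp = p_U / (p_V) = 4.24.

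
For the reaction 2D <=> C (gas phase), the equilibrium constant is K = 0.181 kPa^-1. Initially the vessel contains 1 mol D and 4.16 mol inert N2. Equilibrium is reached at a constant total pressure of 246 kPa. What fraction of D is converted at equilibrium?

X = 0.794

Let X = conversion of D (basis 1 mol D); extent of reaction ξ = 0.5X.
Moles: n_D = 1 − X; n_C = 0.5X; n_I = 4.16 (inert).
Summing: n_T = 5.16 − 0.5X.
With p_i = (n_i/n_T)P, K = p_C / (p_D^2).
Equating to 0.181 kPa^-1 and solving on 0 < X < 1: X = 0.794.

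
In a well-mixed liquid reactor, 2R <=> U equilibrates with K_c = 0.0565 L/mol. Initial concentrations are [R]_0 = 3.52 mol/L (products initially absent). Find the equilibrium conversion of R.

X = 0.234

Let X = conversion of R; extent ξ = 3.52X/2 mol/L.
Concentrations: [R] = 3.52 − 3.52X; [U] = 1.76X.
K_c = [U] / ([R]^2).
Solving K_c = 0.0565 for X ∈ (0,1): X = 0.234.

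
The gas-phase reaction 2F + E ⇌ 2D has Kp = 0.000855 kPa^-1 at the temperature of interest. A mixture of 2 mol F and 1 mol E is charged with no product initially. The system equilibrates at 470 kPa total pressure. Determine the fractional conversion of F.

X = 0.249

Basis: 2 mol F initially; let X = conversion of F. Extent ξ = X.
Mole table: n_F = 2 − 2X; n_E = 1 − X; n_D = 2X.
Summing: n_T = 3 − X.
y_i = n_i/n_T, p_i = y_i·P. Kp = p_D^2 / (p_F^2 p_E).
This yields a degree-3 equation in X; solving on (0,1), X = 0.249.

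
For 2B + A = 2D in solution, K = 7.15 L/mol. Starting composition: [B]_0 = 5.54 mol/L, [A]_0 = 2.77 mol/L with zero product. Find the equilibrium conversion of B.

X = 0.707

Let X = conversion of B; extent ξ = 5.54X/2 mol/L.
Concentrations: [B] = 5.54 − 5.54X; [A] = 2.77 − 2.77X; [D] = 5.54X.
K = [D]^2 / ([B]^2 [A]).
Setting equal to 7.15 and solving for X on (0,1) gives X = 0.707.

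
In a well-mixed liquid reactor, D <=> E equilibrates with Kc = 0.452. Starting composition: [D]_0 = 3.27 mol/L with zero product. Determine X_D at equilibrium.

Let X = conversion of D; extent ξ = 3.27·X mol/L.
Concentrations: [D] = 3.27 − 3.27X; [E] = 3.27X.
Kc = [E] / ([D]).
This equals 0.452 at X = 0.311 (the root in 0 < X < 1).

X = 0.311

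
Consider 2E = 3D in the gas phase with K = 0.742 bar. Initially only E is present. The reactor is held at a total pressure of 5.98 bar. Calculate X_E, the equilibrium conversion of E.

X = 0.279

Let X = conversion of E (basis 1 mol E); extent of reaction ξ = 0.5X.
At extent ξ: n_E = 1 − X; n_D = 1.5X.
Summing: n_T = 1 + 0.5X.
y_i = n_i/n_T, p_i = y_i·P. K = p_D^3 / (p_E^2).
Equating to 0.742 bar and solving on 0 < X < 1: X = 0.279.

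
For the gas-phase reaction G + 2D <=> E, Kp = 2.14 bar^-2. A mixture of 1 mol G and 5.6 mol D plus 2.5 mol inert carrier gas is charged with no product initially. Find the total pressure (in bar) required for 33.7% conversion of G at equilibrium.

Basis: 1 mol G initially; let X = conversion of G. Extent ξ = X.
Species balance: n_G = 1 − X; n_D = 5.6 − 2X; n_E = X; n_I = 2.5 (inert).
n_T = Σnᵢ = 9.1 − 2X.
Kp = p_E / (p_G p_D^2) with p_i = (n_i/n_T)·P.
At X = 0.337: the mole-fraction product g(X) = Π y_i^ν_i = 1.487. Since Kp = g(X)·P^{-2}, P = (g/Kp)^(1/2) = (1.487/2.14)^(1/2) = 0.834 bar.

P = 0.834 bar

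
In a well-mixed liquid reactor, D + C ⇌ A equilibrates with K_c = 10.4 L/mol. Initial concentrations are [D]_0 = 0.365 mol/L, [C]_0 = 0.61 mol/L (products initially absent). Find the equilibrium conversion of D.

X = 0.773

Let X = conversion of D; extent ξ = 0.365·X mol/L.
Concentrations: [D] = 0.365 − 0.365X; [C] = 0.61 − 0.365X; [A] = 0.365X.
K_c = [A] / ([D] [C]).
Equating to 10.4 L/mol: the physical root is X = 0.773.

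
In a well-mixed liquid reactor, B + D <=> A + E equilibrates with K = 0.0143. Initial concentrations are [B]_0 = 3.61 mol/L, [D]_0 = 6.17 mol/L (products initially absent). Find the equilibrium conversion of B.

X = 0.139

Let X = conversion of B; extent ξ = 3.61·X mol/L.
Concentrations: [B] = 3.61 − 3.61X; [D] = 6.17 − 3.61X; [A] = 3.61X; [E] = 3.61X.
K = [A] [E] / ([B] [D]).
Solving K = 0.0143 for X ∈ (0,1): X = 0.139.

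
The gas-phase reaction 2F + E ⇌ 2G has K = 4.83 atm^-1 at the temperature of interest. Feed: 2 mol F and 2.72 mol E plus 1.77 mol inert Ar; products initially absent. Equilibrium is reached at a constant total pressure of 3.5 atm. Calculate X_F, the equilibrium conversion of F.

X = 0.708

Take 2 mol F as basis and let X be its fractional conversion, so ξ = X.
Species balance: n_F = 2 − 2X; n_E = 2.72 − X; n_G = 2X; n_I = 1.77 (inert).
Total moles n_T = 6.49 − X.
With p_i = (n_i/n_T)P, K = p_G^2 / (p_F^2 p_E).
This yields a degree-3 equation in X; solving on (0,1), X = 0.708.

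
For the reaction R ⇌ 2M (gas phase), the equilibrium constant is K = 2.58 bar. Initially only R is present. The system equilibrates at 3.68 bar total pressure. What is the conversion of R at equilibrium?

X = 0.386

Basis: 1 mol R initially; let X = conversion of R. Extent ξ = X.
Mole table: n_R = 1 − X; n_M = 2X.
Total moles n_T = 1 + X.
y_i = n_i/n_T, p_i = y_i·P. K = p_M^2 / (p_R).
Equating to 2.58 bar and solving on 0 < X < 1: X = 0.386.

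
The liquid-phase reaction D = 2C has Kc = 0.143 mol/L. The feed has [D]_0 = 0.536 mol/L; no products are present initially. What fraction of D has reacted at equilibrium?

Let X = conversion of D; extent ξ = 0.536·X mol/L.
Concentrations: [D] = 0.536 − 0.536X; [C] = 1.07X.
Kc = [C]^2 / ([D]).
Solving Kc = 0.143 for X ∈ (0,1): X = 0.227.

X = 0.227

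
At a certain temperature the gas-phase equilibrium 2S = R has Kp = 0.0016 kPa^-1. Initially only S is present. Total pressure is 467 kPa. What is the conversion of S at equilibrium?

Take 1 mol S as basis and let X be its fractional conversion, so ξ = 0.5X.
Species balance: n_S = 1 − X; n_R = 0.5X.
n_T = Σnᵢ = 1 − 0.5X.
Mole fractions y_i = n_i/n_T; Kp = p_R / (p_S^2) with p_i = y_i·P.
Substituting and setting equal to 0.0016 kPa^-1 gives a polynomial in X; the root in (0,1) is X = 0.499.

X = 0.499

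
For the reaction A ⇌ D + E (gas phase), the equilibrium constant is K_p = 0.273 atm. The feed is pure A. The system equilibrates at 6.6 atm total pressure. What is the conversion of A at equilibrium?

Basis: 1 mol A initially; let X = conversion of A. Extent ξ = X.
At extent ξ: n_A = 1 − X; n_D = X; n_E = X.
Summing: n_T = 1 + X.
y_i = n_i/n_T, p_i = y_i·P. K_p = p_D p_E / (p_A).
This yields a degree-2 equation in X; solving on (0,1), X = 0.199.

X = 0.199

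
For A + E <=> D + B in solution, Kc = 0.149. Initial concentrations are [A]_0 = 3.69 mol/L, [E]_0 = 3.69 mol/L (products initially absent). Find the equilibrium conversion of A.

X = 0.279

Let X = conversion of A; extent ξ = 3.69·X mol/L.
Concentrations: [A] = 3.69 − 3.69X; [E] = 3.69 − 3.69X; [D] = 3.69X; [B] = 3.69X.
Kc = [D] [B] / ([A] [E]).
Equating to 0.149: the physical root is X = 0.279.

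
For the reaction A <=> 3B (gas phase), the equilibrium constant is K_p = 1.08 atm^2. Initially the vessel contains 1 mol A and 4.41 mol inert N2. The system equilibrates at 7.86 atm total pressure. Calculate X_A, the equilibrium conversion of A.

X = 0.257

Let X = conversion of A (basis 1 mol A); extent of reaction ξ = X.
Moles: n_A = 1 − X; n_B = 3X; n_I = 4.41 (inert).
n_T = Σnᵢ = 5.41 + 2X.
y_i = n_i/n_T, p_i = y_i·P. K_p = p_B^3 / (p_A).
Setting this equal to 1.08 atm^2 and taking the physical root (0 < X < 1) gives X = 0.257.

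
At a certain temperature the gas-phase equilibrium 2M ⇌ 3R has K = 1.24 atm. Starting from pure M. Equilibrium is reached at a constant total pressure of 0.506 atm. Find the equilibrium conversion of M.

X = 0.563

Let X = conversion of M (basis 1 mol M); extent of reaction ξ = 0.5X.
Mole table: n_M = 1 − X; n_R = 1.5X.
Total moles n_T = 1 + 0.5X.
Mole fractions y_i = n_i/n_T; K = p_R^3 / (p_M^2) with p_i = y_i·P.
Substituting and setting equal to 1.24 atm gives a polynomial in X; the root in (0,1) is X = 0.563.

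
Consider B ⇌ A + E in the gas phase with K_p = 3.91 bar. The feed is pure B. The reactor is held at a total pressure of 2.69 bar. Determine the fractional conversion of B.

X = 0.770

Let X = conversion of B (basis 1 mol B); extent of reaction ξ = X.
Moles: n_B = 1 − X; n_A = X; n_E = X.
Total moles n_T = 1 + X.
With p_i = (n_i/n_T)P, K_p = p_A p_E / (p_B).
Equating to 3.91 bar and solving on 0 < X < 1: X = 0.770.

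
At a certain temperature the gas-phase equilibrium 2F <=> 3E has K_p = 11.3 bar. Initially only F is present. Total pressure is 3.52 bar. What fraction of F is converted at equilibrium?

Take 1 mol F as basis and let X be its fractional conversion, so ξ = 0.5X.
Species balance: n_F = 1 − X; n_E = 1.5X.
Total moles n_T = 1 + 0.5X.
Mole fractions y_i = n_i/n_T; K_p = p_E^3 / (p_F^2) with p_i = y_i·P.
Substituting and setting equal to 11.3 bar gives a polynomial in X; the root in (0,1) is X = 0.591.

X = 0.591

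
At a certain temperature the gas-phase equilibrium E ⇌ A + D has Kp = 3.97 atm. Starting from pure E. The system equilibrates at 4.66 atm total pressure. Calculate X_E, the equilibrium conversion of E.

Take 1 mol E as basis and let X be its fractional conversion, so ξ = X.
At extent ξ: n_E = 1 − X; n_A = X; n_D = X.
Summing: n_T = 1 + X.
With p_i = (n_i/n_T)P, Kp = p_A p_D / (p_E).
Setting this equal to 3.97 atm and taking the physical root (0 < X < 1) gives X = 0.678.

X = 0.678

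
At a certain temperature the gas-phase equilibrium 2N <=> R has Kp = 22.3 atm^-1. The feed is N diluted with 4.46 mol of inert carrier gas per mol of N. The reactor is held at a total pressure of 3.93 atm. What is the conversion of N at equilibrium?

Basis: 1 mol N initially; let X = conversion of N. Extent ξ = 0.5X.
Moles: n_N = 1 − X; n_R = 0.5X; n_I = 4.46 (inert).
Total moles n_T = 5.46 − 0.5X.
y_i = n_i/n_T, p_i = y_i·P. Kp = p_R / (p_N^2).
Equating to 22.3 atm^-1 and solving on 0 < X < 1: X = 0.844.

X = 0.844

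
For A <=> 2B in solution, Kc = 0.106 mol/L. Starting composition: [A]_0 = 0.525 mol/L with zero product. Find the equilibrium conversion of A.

X = 0.201

Let X = conversion of A; extent ξ = 0.525·X mol/L.
Concentrations: [A] = 0.525 − 0.525X; [B] = 1.05X.
Kc = [B]^2 / ([A]).
Equating to 0.106 mol/L: the physical root is X = 0.201.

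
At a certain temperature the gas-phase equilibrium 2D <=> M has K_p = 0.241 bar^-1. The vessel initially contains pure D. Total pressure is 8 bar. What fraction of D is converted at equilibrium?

X = 0.661

Let X = conversion of D (basis 1 mol D); extent of reaction ξ = 0.5X.
Species balance: n_D = 1 − X; n_M = 0.5X.
n_T = Σnᵢ = 1 − 0.5X.
y_i = n_i/n_T, p_i = y_i·P. K_p = p_M / (p_D^2).
Equating to 0.241 bar^-1 and solving on 0 < X < 1: X = 0.661.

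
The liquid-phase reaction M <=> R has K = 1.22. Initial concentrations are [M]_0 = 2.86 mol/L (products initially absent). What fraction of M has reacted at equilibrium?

X = 0.550

Let X = conversion of M; extent ξ = 2.86·X mol/L.
Concentrations: [M] = 2.86 − 2.86X; [R] = 2.86X.
K = [R] / ([M]).
This equals 1.22 at X = 0.550 (the root in 0 < X < 1).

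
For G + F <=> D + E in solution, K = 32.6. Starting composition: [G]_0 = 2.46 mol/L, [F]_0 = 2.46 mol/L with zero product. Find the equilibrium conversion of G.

X = 0.851

Let X = conversion of G; extent ξ = 2.46·X mol/L.
Concentrations: [G] = 2.46 − 2.46X; [F] = 2.46 − 2.46X; [D] = 2.46X; [E] = 2.46X.
K = [D] [E] / ([G] [F]).
Solving K = 32.6 for X ∈ (0,1): X = 0.851.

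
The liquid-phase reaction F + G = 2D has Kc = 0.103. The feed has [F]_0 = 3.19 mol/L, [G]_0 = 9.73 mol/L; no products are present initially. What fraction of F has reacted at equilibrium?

Let X = conversion of F; extent ξ = 3.19·X mol/L.
Concentrations: [F] = 3.19 − 3.19X; [G] = 9.73 − 3.19X; [D] = 6.38X.
Kc = [D]^2 / ([F] [G]).
This equals 0.103 at X = 0.235 (the root in 0 < X < 1).

X = 0.235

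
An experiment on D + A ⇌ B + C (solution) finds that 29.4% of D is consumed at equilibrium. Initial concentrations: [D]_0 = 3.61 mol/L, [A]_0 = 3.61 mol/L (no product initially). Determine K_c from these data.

Let X = conversion of D.
Concentrations: [D] = 3.61 − 3.61X; [A] = 3.61 − 3.61X; [B] = 3.61X; [C] = 3.61X.
At X = 0.294: [D] = 2.55, [A] = 2.55, [B] = 1.06, [C] = 1.06.
K_c = [B] [C] / ([D] [A]) = 0.173.

K_c = 0.173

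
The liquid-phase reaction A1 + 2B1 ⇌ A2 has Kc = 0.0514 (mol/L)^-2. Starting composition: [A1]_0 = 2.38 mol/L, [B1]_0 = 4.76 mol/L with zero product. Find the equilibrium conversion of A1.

Let X = conversion of A1; extent ξ = 2.38·X mol/L.
Concentrations: [A1] = 2.38 − 2.38X; [B1] = 4.76 − 4.76X; [A2] = 2.38X.
Kc = [A2] / ([A1] [B1]^2).
This equals 0.0514 at X = 0.338 (the root in 0 < X < 1).

X = 0.338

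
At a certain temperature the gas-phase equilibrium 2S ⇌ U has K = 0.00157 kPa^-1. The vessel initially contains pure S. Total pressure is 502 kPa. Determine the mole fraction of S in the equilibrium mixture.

Take 1 mol S as basis and let X be its fractional conversion, so ξ = 0.5X.
Species balance: n_S = 1 − X; n_U = 0.5X.
Summing: n_T = 1 − 0.5X.
y_i = n_i/n_T, p_i = y_i·P. K = p_U / (p_S^2).
This yields a degree-2 equation in X; solving on (0,1), X = 0.509.
Then n_S = 0.491, n_T = 0.745, so y_S = 0.658.

y_S = 0.658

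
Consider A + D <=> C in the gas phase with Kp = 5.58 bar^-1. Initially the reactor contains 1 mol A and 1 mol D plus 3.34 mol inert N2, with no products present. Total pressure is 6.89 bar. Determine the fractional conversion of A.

Basis: 1 mol A initially; let X = conversion of A. Extent ξ = X.
At extent ξ: n_A = 1 − X; n_D = 1 − X; n_C = X; n_I = 3.34 (inert).
Summing: n_T = 5.34 − X.
With p_i = (n_i/n_T)P, Kp = p_C / (p_A p_D).
This yields a degree-2 equation in X; solving on (0,1), X = 0.708.

X = 0.708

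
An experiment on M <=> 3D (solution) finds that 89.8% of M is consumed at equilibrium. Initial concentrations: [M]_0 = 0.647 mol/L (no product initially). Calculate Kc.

Let X = conversion of M.
Concentrations: [M] = 0.647 − 0.647X; [D] = 1.94X.
At X = 0.898: [M] = 0.066, [D] = 1.74.
Kc = [D]^3 / ([M]) = 80.2 (mol/L)^2.

Kc = 80.2 (mol/L)^2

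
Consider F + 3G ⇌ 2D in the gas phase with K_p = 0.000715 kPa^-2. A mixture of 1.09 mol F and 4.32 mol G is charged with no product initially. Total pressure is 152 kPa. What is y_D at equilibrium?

Basis: 1.09 mol F initially; let X = conversion of F. Extent ξ = 1.09X.
Moles: n_F = 1.09 − 1.09X; n_G = 4.32 − 3.27X; n_D = 2.18X.
Summing: n_T = 5.41 − 2.18X.
y_i = n_i/n_T, p_i = y_i·P. K_p = p_D^2 / (p_F p_G^3).
Substituting and setting equal to 0.000715 kPa^-2 gives a polynomial in X; the root in (0,1) is X = 0.725.
Then n_D = 1.58, n_T = 3.83, so y_D = 0.413.

y_D = 0.413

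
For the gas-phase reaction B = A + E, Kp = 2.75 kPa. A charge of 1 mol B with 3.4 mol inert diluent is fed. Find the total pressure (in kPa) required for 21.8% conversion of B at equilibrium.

Take 1 mol B as basis and let X be its fractional conversion, so ξ = X.
Species balance: n_B = 1 − X; n_A = X; n_E = X; n_I = 3.4 (inert).
Summing: n_T = 4.4 + X.
Kp = p_A p_E / (p_B) with p_i = (n_i/n_T)·P.
At X = 0.218: the mole-fraction product g(X) = Π y_i^ν_i = 0.01316. Since Kp = g(X)·P^{1}, P = (Kp/g)^(1/1) = (2.75/0.01316)^(1/1) = 209 kPa.

P = 209 kPa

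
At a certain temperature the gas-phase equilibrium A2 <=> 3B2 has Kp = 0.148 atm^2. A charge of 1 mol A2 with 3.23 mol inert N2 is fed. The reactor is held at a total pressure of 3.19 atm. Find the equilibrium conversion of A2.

Basis: 1 mol A2 initially; let X = conversion of A2. Extent ξ = X.
At extent ξ: n_A2 = 1 − X; n_B2 = 3X; n_I = 3.23 (inert).
Total moles n_T = 4.23 + 2X.
y_i = n_i/n_T, p_i = y_i·P. Kp = p_B2^3 / (p_A2).
Setting this equal to 0.148 atm^2 and taking the physical root (0 < X < 1) gives X = 0.210.

X = 0.210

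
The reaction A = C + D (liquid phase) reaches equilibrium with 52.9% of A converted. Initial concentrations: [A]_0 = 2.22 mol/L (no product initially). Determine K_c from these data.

Let X = conversion of A.
Concentrations: [A] = 2.22 − 2.22X; [C] = 2.22X; [D] = 2.22X.
At X = 0.529: [A] = 1.05, [C] = 1.17, [D] = 1.17.
K_c = [C] [D] / ([A]) = 1.32 mol/L.

K_c = 1.32 mol/L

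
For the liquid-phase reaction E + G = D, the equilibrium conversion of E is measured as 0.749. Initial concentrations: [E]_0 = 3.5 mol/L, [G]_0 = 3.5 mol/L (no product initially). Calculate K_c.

Let X = conversion of E.
Concentrations: [E] = 3.5 − 3.5X; [G] = 3.5 − 3.5X; [D] = 3.5X.
At X = 0.749: [E] = 0.878, [G] = 0.878, [D] = 2.62.
K_c = [D] / ([E] [G]) = 3.4 L/mol.

K_c = 3.4 L/mol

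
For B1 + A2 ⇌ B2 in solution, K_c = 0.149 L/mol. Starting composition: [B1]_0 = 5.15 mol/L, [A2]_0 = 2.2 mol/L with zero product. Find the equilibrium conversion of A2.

Let X = conversion of A2; extent ξ = 2.2·X mol/L.
Concentrations: [B1] = 5.15 − 2.2X; [A2] = 2.2 − 2.2X; [B2] = 2.2X.
K_c = [B2] / ([B1] [A2]).
Equating to 0.149 L/mol: the physical root is X = 0.390.

X = 0.390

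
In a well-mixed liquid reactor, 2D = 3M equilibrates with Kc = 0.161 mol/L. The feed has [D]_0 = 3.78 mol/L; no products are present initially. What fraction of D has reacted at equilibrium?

Let X = conversion of D; extent ξ = 3.78X/2 mol/L.
Concentrations: [D] = 3.78 − 3.78X; [M] = 5.67X.
Kc = [M]^3 / ([D]^2).
Setting equal to 0.161 and solving for X on (0,1) gives X = 0.201.

X = 0.201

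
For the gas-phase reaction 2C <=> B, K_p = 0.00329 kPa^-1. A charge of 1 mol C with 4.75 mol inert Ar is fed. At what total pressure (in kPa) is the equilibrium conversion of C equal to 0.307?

P = 544 kPa

Take 1 mol C as basis and let X be its fractional conversion, so ξ = 0.5X.
Moles: n_C = 1 − X; n_B = 0.5X; n_I = 4.75 (inert).
Total moles n_T = 5.75 − 0.5X.
K_p = p_B / (p_C^2) with p_i = (n_i/n_T)·P.
At X = 0.307: the mole-fraction product g(X) = Π y_i^ν_i = 1.789. Since K_p = g(X)·P^{-1}, P = (g/K_p)^(1/1) = (1.789/0.00329)^(1/1) = 544 kPa.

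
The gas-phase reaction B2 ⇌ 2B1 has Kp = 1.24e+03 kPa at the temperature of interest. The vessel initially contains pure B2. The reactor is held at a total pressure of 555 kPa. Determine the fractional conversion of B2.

Take 1 mol B2 as basis and let X be its fractional conversion, so ξ = X.
Moles: n_B2 = 1 − X; n_B1 = 2X.
Total moles n_T = 1 + X.
With p_i = (n_i/n_T)P, Kp = p_B1^2 / (p_B2).
This yields a degree-2 equation in X; solving on (0,1), X = 0.599.

X = 0.599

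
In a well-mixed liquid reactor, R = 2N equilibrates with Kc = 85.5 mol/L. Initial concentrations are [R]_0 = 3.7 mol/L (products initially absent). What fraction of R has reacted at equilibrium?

X = 0.869

Let X = conversion of R; extent ξ = 3.7·X mol/L.
Concentrations: [R] = 3.7 − 3.7X; [N] = 7.4X.
Kc = [N]^2 / ([R]).
This equals 85.5 at X = 0.869 (the root in 0 < X < 1).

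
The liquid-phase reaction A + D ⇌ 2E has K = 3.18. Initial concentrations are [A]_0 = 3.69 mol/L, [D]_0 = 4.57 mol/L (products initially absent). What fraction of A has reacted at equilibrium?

X = 0.522

Let X = conversion of A; extent ξ = 3.69·X mol/L.
Concentrations: [A] = 3.69 − 3.69X; [D] = 4.57 − 3.69X; [E] = 7.38X.
K = [E]^2 / ([A] [D]).
Setting equal to 3.18 and solving for X on (0,1) gives X = 0.522.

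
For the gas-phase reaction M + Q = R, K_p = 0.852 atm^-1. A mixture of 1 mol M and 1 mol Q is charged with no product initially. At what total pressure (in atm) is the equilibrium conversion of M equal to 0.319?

P = 1.36 atm

Basis: 1 mol M initially; let X = conversion of M. Extent ξ = X.
Moles: n_M = 1 − X; n_Q = 1 − X; n_R = X.
Total moles n_T = 2 − X.
K_p = p_R / (p_M p_Q) with p_i = (n_i/n_T)·P.
At X = 0.319: the mole-fraction product g(X) = Π y_i^ν_i = 1.156. Since K_p = g(X)·P^{-1}, P = (g/K_p)^(1/1) = (1.156/0.852)^(1/1) = 1.36 atm.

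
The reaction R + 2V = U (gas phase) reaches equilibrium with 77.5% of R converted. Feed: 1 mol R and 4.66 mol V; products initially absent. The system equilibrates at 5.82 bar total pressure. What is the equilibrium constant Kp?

Let X = conversion of R (basis 1 mol R); extent of reaction ξ = X.
Moles: n_R = 1 − X; n_V = 4.66 − 2X; n_U = X.
Total moles n_T = 5.66 − 2X.
At X = 0.775: n_R = 0.225, n_V = 3.11, n_U = 0.775, n_T = 4.11.
p_i = (n_i/n_T)·P. Kp = p_U / (p_R p_V^2) = 0.178 bar^-2.

Kp = 0.178 bar^-2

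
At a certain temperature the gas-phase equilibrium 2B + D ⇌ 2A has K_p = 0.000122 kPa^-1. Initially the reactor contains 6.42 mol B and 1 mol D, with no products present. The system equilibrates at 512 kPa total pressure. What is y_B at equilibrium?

Take 1 mol D as basis and let X be its fractional conversion, so ξ = X.
At extent ξ: n_B = 6.42 − 2X; n_D = 1 − X; n_A = 2X.
Total moles n_T = 7.42 − X.
With p_i = (n_i/n_T)P, K_p = p_A^2 / (p_B^2 p_D).
This yields a degree-3 equation in X; solving on (0,1), X = 0.241.
Then n_B = 5.94, n_T = 7.18, so y_B = 0.827.

y_B = 0.827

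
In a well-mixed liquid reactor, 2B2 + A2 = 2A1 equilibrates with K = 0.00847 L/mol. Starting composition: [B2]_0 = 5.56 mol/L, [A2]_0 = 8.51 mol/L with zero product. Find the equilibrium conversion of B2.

X = 0.206

Let X = conversion of B2; extent ξ = 5.56X/2 mol/L.
Concentrations: [B2] = 5.56 − 5.56X; [A2] = 8.51 − 2.78X; [A1] = 5.56X.
K = [A1]^2 / ([B2]^2 [A2]).
Solving K = 0.00847 for X ∈ (0,1): X = 0.206.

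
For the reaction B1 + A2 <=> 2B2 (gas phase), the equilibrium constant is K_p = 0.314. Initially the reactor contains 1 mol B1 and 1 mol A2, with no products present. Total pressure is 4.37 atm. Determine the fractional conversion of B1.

X = 0.219

Basis: 1 mol B1 initially; let X = conversion of B1. Extent ξ = X.
Moles: n_B1 = 1 − X; n_A2 = 1 − X; n_B2 = 2X.
n_T stays at 2 (no change in mole number).
y_i = n_i/n_T, p_i = y_i·P. K_p = p_B2^2 / (p_B1 p_A2).
Setting this equal to 0.314 and taking the physical root (0 < X < 1) gives X = 0.219.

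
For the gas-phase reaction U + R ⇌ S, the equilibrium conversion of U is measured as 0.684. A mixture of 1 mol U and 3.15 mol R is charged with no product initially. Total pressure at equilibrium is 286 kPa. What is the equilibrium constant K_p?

Take 1 mol U as basis and let X be its fractional conversion, so ξ = X.
Species balance: n_U = 1 − X; n_R = 3.15 − X; n_S = X.
Summing: n_T = 4.15 − X.
At X = 0.684: n_U = 0.316, n_R = 2.47, n_S = 0.684, n_T = 3.47.
p_i = (n_i/n_T)·P. K_p = p_S / (p_U p_R) = 0.0106 kPa^-1.

K_p = 0.0106 kPa^-1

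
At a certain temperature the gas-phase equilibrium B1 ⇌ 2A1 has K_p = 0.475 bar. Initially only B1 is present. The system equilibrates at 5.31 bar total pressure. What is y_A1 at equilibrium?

y_A1 = 0.258

Basis: 1 mol B1 initially; let X = conversion of B1. Extent ξ = X.
Moles: n_B1 = 1 − X; n_A1 = 2X.
Summing: n_T = 1 + X.
With p_i = (n_i/n_T)P, K_p = p_A1^2 / (p_B1).
This yields a degree-2 equation in X; solving on (0,1), X = 0.148.
Then n_A1 = 0.296, n_T = 1.15, so y_A1 = 0.258.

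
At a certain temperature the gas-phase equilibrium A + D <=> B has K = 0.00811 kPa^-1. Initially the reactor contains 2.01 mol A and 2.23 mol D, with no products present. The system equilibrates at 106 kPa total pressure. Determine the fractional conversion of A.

X = 0.280

Let X = conversion of A (basis 2.01 mol A); extent of reaction ξ = 2.01X.
At extent ξ: n_A = 2.01 − 2.01X; n_D = 2.23 − 2.01X; n_B = 2.01X.
Summing: n_T = 4.24 − 2.01X.
y_i = n_i/n_T, p_i = y_i·P. K = p_B / (p_A p_D).
This yields a degree-2 equation in X; solving on (0,1), X = 0.280.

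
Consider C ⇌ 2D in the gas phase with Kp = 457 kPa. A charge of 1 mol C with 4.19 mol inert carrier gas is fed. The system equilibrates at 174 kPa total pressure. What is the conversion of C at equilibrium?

Take 1 mol C as basis and let X be its fractional conversion, so ξ = X.
Mole table: n_C = 1 − X; n_D = 2X; n_I = 4.19 (inert).
Total moles n_T = 5.19 + X.
With p_i = (n_i/n_T)P, Kp = p_D^2 / (p_C).
Equating to 457 kPa and solving on 0 < X < 1: X = 0.827.

X = 0.827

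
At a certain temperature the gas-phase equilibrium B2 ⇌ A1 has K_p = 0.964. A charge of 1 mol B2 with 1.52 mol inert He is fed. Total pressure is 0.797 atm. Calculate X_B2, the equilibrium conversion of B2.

X = 0.491

Basis: 1 mol B2 initially; let X = conversion of B2. Extent ξ = X.
At extent ξ: n_B2 = 1 − X; n_A1 = X; n_I = 1.52 (inert).
Since Δν = 0, n_T = 2.52 throughout.
With p_i = (n_i/n_T)P, K_p = p_A1 / (p_B2).
Setting this equal to 0.964 and taking the physical root (0 < X < 1) gives X = 0.491.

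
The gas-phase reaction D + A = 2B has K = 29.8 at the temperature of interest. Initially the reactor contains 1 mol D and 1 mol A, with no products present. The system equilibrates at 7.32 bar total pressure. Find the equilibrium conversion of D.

X = 0.732

Basis: 1 mol D initially; let X = conversion of D. Extent ξ = X.
Mole table: n_D = 1 − X; n_A = 1 − X; n_B = 2X.
Total moles n_T = 2 (Δν = 0, constant).
Mole fractions y_i = n_i/n_T; K = p_B^2 / (p_D p_A) with p_i = y_i·P.
Setting this equal to 29.8 and taking the physical root (0 < X < 1) gives X = 0.732.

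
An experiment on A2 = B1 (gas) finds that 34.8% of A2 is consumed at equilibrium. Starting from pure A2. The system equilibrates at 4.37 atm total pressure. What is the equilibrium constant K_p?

K_p = 0.534

Take 1 mol A2 as basis and let X be its fractional conversion, so ξ = X.
Species balance: n_A2 = 1 − X; n_B1 = X.
Total moles n_T = 1 (Δν = 0, constant).
At X = 0.348: n_A2 = 0.652, n_B1 = 0.348, n_T = 1.
p_i = (n_i/n_T)·P. K_p = p_B1 / (p_A2) = 0.534.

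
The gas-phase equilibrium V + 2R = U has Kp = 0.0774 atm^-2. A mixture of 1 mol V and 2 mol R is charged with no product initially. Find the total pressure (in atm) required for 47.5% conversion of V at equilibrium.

Basis: 1 mol V initially; let X = conversion of V. Extent ξ = X.
Moles: n_V = 1 − X; n_R = 2 − 2X; n_U = X.
Summing: n_T = 3 − 2X.
Kp = p_U / (p_V p_R^2) with p_i = (n_i/n_T)·P.
At X = 0.475: the mole-fraction product g(X) = Π y_i^ν_i = 3.449. Since Kp = g(X)·P^{-2}, P = (g/Kp)^(1/2) = (3.449/0.0774)^(1/2) = 6.68 atm.

P = 6.68 atm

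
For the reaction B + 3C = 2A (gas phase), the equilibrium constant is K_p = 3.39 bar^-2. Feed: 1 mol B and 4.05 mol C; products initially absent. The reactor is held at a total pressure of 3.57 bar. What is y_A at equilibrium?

Basis: 1 mol B initially; let X = conversion of B. Extent ξ = X.
At extent ξ: n_B = 1 − X; n_C = 4.05 − 3X; n_A = 2X.
Total moles n_T = 5.05 − 2X.
Mole fractions y_i = n_i/n_T; K_p = p_A^2 / (p_B p_C^3) with p_i = y_i·P.
Equating to 3.39 bar^-2 and solving on 0 < X < 1: X = 0.820.
Then n_A = 1.64, n_T = 3.41, so y_A = 0.481.

y_A = 0.481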